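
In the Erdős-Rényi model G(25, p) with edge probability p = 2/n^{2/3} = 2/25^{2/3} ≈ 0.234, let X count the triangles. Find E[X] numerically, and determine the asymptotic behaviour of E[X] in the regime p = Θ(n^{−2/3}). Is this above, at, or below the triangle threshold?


Number of potential triangles: C(25, 3) = 2300.
Each occurs with probability p³ ≈ (0.234)³ ≈ 1.28000e-02.
By linearity: E[X] = C(25, 3)·p³ ≈ 2300 · 1.28000e-02 ≈ 29.440.
Since α = 2/3 < 1, p = c/n^{2/3} ≫ 1/n is above the triangle threshold p ~ 1/n. Asymptotically E[X] ~ (c³/6)·n^{3(1−α)} = (2³/6)·n^{1} → ∞; triangles are abundant w.h.p.

E[X] ≈ 29.440; in regime p = Θ(1/n^{2/3}) E[X] diverges (above the triangle threshold p ~ 1/n).


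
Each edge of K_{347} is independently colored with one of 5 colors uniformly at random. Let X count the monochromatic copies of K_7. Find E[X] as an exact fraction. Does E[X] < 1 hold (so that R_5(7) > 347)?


E[X] = C(347, 7) · 5^{1 − 21} = 113090774900334 · 5^{−20} = 113090774900334/95367431640625.
As a reduced fraction: E[X] = 113090774900334/95367431640625 ≈ 1.1858.
Is E[X] < 1? NO.
Since E[X] ≥ 1, the first-moment bound is inconclusive at n = 347; it does NOT by itself certify R_5(7) > 347.

E[X] = 113090774900334/95367431640625 ≈ 1.1858; E[X] ≥ 1; first-moment method inconclusive here.


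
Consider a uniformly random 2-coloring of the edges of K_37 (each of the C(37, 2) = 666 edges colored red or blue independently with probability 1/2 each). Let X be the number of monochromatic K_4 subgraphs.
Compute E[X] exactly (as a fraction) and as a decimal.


Let X = Σ_S X_S over the C(37, 4) = 66045 subsets S of size 4, where X_S = 1 if the K_4 on S is monochromatic.
For a fixed S, the K_4 on S has C(4, 2) = 6 edges. P[all 6 edges red] = (1/2)^6, and likewise for blue, so P[monochromatic] = 2·(1/2)^6 = 2^{1 − 6} = 1/32.
By linearity: E[X] = C(37, 4) · 2^{1 − 6} = 66045 · 1/32 = 66045/32.
Numerically: E[X] ≈ 2063.9062.

E[X] = C(37,4)·2^(1−C(4,2)) = 66045/32 ≈ 2063.9062.


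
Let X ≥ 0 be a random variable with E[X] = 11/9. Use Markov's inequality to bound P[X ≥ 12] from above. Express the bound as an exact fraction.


μ = E[X] = 11/9, a = 12.
Markov: P[X ≥ 12] ≤ μ/a = (11/9)/12 = 11/108.
Numerically: ≈ 0.102.
(Since a = 12 > μ = 1.222, the bound 11/108 is < 1 and informative.)

P[X ≥ 12] ≤ 11/108 ≈ 0.102.


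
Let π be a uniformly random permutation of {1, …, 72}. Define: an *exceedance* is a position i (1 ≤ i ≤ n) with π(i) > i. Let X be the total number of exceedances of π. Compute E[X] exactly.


Write X = Σ_{i=1}^{72} X_i, where X_i = 1_{π(i) > i}.
For each fixed i, π(i) is uniform over {1, …, 72} (marginal of a uniform permutation), so P[π(i) > i] = (n − i)/n. Summing: Σ_{i=1}^{72} (n − i)/n = (0 + 1 + … + 71)/72 = 72(72 − 1)/(2·72) = (72 − 1)/2.
Hence E[X] = Σ_{i=1}^{72} (72 − i)/72 = 71/2 ≈ 35.500000.

E[X] = 71/2 = 35.500000.


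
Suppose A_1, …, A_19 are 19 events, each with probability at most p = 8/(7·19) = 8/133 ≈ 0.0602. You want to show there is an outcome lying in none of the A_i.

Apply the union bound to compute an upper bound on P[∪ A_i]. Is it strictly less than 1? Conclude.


Union bound: P[∪_{i=1}^{19} A_i] ≤ Σ_i P[A_i] ≤ 19·p = 19·(8/133) = 8/7.
Numerically: 8/7 ≈ 1.1429.
Is 8/7 < 1? NO.
Since the bound 8/7 is ≥ 1, the union bound is uninformative here; it does NOT by itself certify existence.

19·p = 8/7 ≈ 1.1429; existence NOT certified by the union bound.


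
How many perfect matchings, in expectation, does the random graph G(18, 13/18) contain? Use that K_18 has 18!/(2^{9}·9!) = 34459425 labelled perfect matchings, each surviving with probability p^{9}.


K_18 has 18!/(2^{9}·9!) = 34459425 labelled perfect matchings.
For each such perfect matching H, let X_H = 1 if all 9 edges of H are present in G. Then P[X_H = 1] = p^{9} = (13/18)^{9} = 10604499373/198359290368.
By linearity: E[X] = Σ_H E[X_H] = 34459425 · p^{9} = 34459425 · 10604499373/198359290368 = 4511419145758525/2448880128.
Numerically: E[X] ≈ 1.84e+06.

E[X] = 34459425 · (13/18)^{9} = 4511419145758525/2448880128 ≈ 1.84e+06.


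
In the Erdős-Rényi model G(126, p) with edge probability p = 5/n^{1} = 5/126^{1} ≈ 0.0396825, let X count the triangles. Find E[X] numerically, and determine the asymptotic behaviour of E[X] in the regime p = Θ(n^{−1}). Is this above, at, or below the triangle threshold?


Number of potential triangles: C(126, 3) = 325500.
Each occurs with probability p³ ≈ (0.0396825)³ ≈ 6.24882522e-05.
By linearity: E[X] = C(126, 3)·p³ ≈ 325500 · 6.24882522e-05 ≈ 20.339926.
Here α = 1, so p = 5/n is exactly at the triangle threshold p ~ 1/n. Asymptotically E[X] → c³/6 = 5³/6 = 125/6 ≈ 20.833333, a bounded constant. In this regime the triangle count is asymptotically Poisson(c³/6).

E[X] ≈ 20.339926; in regime p = Θ(1/n^{1}) E[X] stays bounded (at the triangle threshold p ~ 1/n).


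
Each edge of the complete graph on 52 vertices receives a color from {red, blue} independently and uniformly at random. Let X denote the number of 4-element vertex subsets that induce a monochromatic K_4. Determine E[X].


Let X = Σ_S X_S over the C(52, 4) = 270725 subsets S of size 4, where X_S = 1 if the K_4 on S is monochromatic.
For a fixed S, the K_4 on S has C(4, 2) = 6 edges. P[all 6 edges red] = (1/2)^6, and likewise for blue, so P[monochromatic] = 2·(1/2)^6 = 2^{1 − 6} = 1/32.
By linearity of expectation: E[X] = C(52, 4) · 2^{1 − 6} = 270725 · 1/32 = 270725/32.
Numerically: E[X] ≈ 8460.1562.

E[X] = C(52,4)·2^(1−C(4,2)) = 270725/32 ≈ 8460.1562.


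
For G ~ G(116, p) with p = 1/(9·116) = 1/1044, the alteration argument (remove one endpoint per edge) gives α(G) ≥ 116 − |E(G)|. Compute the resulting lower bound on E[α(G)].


E[|E(G)|] = C(116, 2)·p = 6670 · (1/1044) = 115/18.
E[α(G)] ≥ n − E[|E(G)|] = 116 − 115/18 = 1973/18.
Numerically: ≈ 109.611.
(This is only a lower bound; the true E[α(G)] may be larger.)

E[α(G)] ≥ 1973/18 ≈ 109.611.


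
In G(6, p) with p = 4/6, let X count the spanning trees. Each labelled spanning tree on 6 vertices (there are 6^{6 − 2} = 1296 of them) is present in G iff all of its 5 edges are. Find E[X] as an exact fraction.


K_6 has 6^{6 − 2} = 1296 labelled spanning trees.
For each such spanning tree H, let X_H = 1 if all 5 edges of H are present in G. Then P[X_H = 1] = p^{5} = (2/3)^{5} = 32/243.
By linearity of expectation: E[X] = Σ_H E[X_H] = 1296 · p^{5} = 1296 · 32/243 = 512/3.
Numerically: E[X] ≈ 170.667.

E[X] = 1296 · (2/3)^{5} = 512/3 ≈ 170.667.


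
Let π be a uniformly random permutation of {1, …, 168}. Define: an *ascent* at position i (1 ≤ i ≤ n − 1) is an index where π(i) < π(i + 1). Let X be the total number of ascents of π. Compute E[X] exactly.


Write X = Σ X_I over i = 1, …, 167, with X_I the indicator of one ascent.
There are 167 indicators.
For each fixed i, the pair (π(i), π(i+1)) is a uniformly random ordered pair of distinct values from {1, …, 168}; by symmetry P[π(i) < π(i+1)] = 1/2.
By linearity: E[X] = 167 · (1/2) = (168 − 1) · (1/2) = 167/2 ≈ 83.5000.

E[X] = 167/2 = 83.5000.


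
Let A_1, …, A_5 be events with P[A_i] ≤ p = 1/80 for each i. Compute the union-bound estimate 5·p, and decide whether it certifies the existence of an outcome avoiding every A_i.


Union bound: P[∪_{i=1}^{5} A_i] ≤ Σ_i P[A_i] ≤ 5·p = 5·(1/80) = 1/16.
Numerically: 1/16 ≈ 0.0625000.
Is 1/16 < 1? YES.
Since P[∪ A_i] ≤ 1/16 < 1, the complement has P[∩ A_i^c] ≥ 1 − 1/16 = 15/16 > 0, so some outcome avoids every A_i.

5·p = 1/16 ≈ 0.0625000; existence CERTIFIED by the union bound.


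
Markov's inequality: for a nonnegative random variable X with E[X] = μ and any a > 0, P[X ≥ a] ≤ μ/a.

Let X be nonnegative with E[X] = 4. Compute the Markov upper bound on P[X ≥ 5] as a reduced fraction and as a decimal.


μ = E[X] = 4, a = 5.
Markov: P[X ≥ 5] ≤ μ/a = (4)/5 = 4/5.
Numerically: ≈ 0.8000.
(Since a = 5 > μ = 4.0000, the bound 4/5 is < 1 and informative.)

P[X ≥ 5] ≤ 4/5 ≈ 0.8000.


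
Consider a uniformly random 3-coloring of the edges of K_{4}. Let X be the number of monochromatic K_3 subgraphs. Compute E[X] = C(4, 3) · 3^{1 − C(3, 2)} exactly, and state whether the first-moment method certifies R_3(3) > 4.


E[X] = C(4, 3) · 3^{1 − 3} = 4 · 3^{−2} = 4/9.
As a reduced fraction: E[X] = 4/9 ≈ 0.4444444.
Is E[X] < 1? YES.
Since E[X] < 1, there exists a 3-coloring of K_{4} with no monochromatic K_3; hence R_3(3) > 4.

E[X] = 4/9 ≈ 0.4444444; E[X] < 1, so R_3(3) > 4.


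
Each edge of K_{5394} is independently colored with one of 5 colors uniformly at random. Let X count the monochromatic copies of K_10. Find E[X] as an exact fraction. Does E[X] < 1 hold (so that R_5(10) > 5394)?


E[X] = C(5394, 10) · 5^{1 − 45} = 5697982524930156243149785372878 · 5^{−44} = 5697982524930156243149785372878/5684341886080801486968994140625.
As a reduced fraction: E[X] = 5697982524930156243149785372878/5684341886080801486968994140625 ≈ 1.0023997.
Is E[X] < 1? NO.
Since E[X] ≥ 1, the first-moment bound is inconclusive at n = 5394; it does NOT by itself certify R_5(10) > 5394.

E[X] = 5697982524930156243149785372878/5684341886080801486968994140625 ≈ 1.0023997; E[X] ≥ 1; first-moment method inconclusive here.


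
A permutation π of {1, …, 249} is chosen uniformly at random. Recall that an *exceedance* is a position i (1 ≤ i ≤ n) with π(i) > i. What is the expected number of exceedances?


Write X = Σ_{i=1}^{249} X_i, where X_i = 1_{π(i) > i}.
For each fixed i, π(i) is uniform over {1, …, 249} (marginal of a uniform permutation), so P[π(i) > i] = (n − i)/n. Summing: Σ_{i=1}^{249} (n − i)/n = (0 + 1 + … + 248)/249 = 249(249 − 1)/(2·249) = (249 − 1)/2.
Hence E[X] = Σ_{i=1}^{249} (249 − i)/249 = 124 ≈ 124.00000.

E[X] = 124 = 124.00000.


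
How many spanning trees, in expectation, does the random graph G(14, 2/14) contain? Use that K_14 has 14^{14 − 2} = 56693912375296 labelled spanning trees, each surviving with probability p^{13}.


K_14 has 14^{14 − 2} = 56693912375296 labelled spanning trees.
For each such spanning tree H, let X_H = 1 if all 13 edges of H are present in G. Then P[X_H = 1] = p^{13} = (1/7)^{13} = 1/96889010407.
Summing the indicators: E[X] = Σ_H E[X_H] = 56693912375296 · p^{13} = 56693912375296 · 1/96889010407 = 4096/7.
Numerically: E[X] ≈ 585.

E[X] = 56693912375296 · (1/7)^{13} = 4096/7 ≈ 585.


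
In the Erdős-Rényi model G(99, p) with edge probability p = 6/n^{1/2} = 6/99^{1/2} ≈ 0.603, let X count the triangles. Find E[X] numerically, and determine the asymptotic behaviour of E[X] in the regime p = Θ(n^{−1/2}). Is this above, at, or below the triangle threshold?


Number of potential triangles: C(99, 3) = 156849.
Each occurs with probability p³ ≈ (0.603)³ ≈ 2.19281e-01.
By linearity: E[X] = C(99, 3)·p³ ≈ 156849 · 2.19281e-01 ≈ 34394.002.
Since α = 1/2 < 1, p = c/n^{1/2} ≫ 1/n is above the triangle threshold p ~ 1/n. Asymptotically E[X] ~ (c³/6)·n^{3(1−α)} = (6³/6)·n^{1.5} → ∞; triangles are abundant w.h.p.

E[X] ≈ 34394.002; in regime p = Θ(1/n^{1/2}) E[X] diverges (above the triangle threshold p ~ 1/n).


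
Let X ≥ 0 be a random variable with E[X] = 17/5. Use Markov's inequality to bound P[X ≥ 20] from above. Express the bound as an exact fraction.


μ = E[X] = 17/5, a = 20.
Markov: P[X ≥ 20] ≤ μ/a = (17/5)/20 = 17/100.
Numerically: ≈ 0.17000.
(Since a = 20 > μ = 3.40000, the bound 17/100 is < 1 and informative.)

P[X ≥ 20] ≤ 17/100 ≈ 0.17000.


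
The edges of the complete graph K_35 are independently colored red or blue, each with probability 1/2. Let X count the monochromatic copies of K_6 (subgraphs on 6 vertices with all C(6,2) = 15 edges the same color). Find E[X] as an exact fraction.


Let X = Σ_S X_S over the C(35, 6) = 1623160 subsets S of size 6, where X_S = 1 if the K_6 on S is monochromatic.
For a fixed S, the K_6 on S has C(6, 2) = 15 edges. P[all 15 edges red] = (1/2)^15, and likewise for blue, so P[monochromatic] = 2·(1/2)^15 = 2^{1 − 15} = 1/16384.
By linearity of expectation: E[X] = C(35, 6) · 2^{1 − 15} = 1623160 · 1/16384 = 202895/2048.
Numerically: E[X] ≈ 99.070.

E[X] = C(35,6)·2^(1−C(6,2)) = 202895/2048 ≈ 99.070.


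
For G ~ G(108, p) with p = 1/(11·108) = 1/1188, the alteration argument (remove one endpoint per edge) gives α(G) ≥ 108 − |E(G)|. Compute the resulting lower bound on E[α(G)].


E[|E(G)|] = C(108, 2)·p = 5778 · (1/1188) = 107/22.
E[α(G)] ≥ n − E[|E(G)|] = 108 − 107/22 = 2269/22.
Numerically: ≈ 103.136.
(This is only a lower bound; the true E[α(G)] may be larger.)

E[α(G)] ≥ 2269/22 ≈ 103.136.


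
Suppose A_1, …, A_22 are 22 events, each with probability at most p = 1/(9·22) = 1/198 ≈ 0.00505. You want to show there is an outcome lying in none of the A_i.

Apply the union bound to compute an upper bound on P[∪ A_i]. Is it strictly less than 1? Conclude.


Union bound: P[∪_{i=1}^{22} A_i] ≤ Σ_i P[A_i] ≤ 22·p = 22·(1/198) = 1/9.
Numerically: 1/9 ≈ 0.11111.
Is 1/9 < 1? YES.
Since P[∪ A_i] ≤ 1/9 < 1, the complement has P[∩ A_i^c] ≥ 1 − 1/9 = 8/9 > 0, so some outcome avoids every A_i.

22·p = 1/9 ≈ 0.11111; existence CERTIFIED by the union bound.


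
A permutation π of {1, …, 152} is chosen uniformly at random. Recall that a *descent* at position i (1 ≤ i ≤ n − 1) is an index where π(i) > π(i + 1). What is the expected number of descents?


Write X = Σ X_I over i = 1, …, 151, with X_I the indicator of one descent.
There are 151 indicators.
For each fixed i, the pair (π(i), π(i+1)) is a uniformly random ordered pair of distinct values from {1, …, 152}; by symmetry P[π(i) > π(i+1)] = 1/2.
By linearity: E[X] = 151 · (1/2) = (152 − 1) · (1/2) = 151/2 ≈ 75.50000.

E[X] = 151/2 = 75.50000.


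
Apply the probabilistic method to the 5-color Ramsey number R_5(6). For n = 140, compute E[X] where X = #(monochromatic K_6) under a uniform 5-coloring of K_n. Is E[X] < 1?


E[X] = C(140, 6) · 5^{1 − 15} = 9381724380 · 5^{−14} = 9381724380/6103515625.
As a reduced fraction: E[X] = 1876344876/1220703125 ≈ 1.537.
Is E[X] < 1? NO.
Since E[X] ≥ 1, the first-moment bound is inconclusive at n = 140; it does NOT by itself certify R_5(6) > 140.

E[X] = 1876344876/1220703125 ≈ 1.537; E[X] ≥ 1; first-moment method inconclusive here.


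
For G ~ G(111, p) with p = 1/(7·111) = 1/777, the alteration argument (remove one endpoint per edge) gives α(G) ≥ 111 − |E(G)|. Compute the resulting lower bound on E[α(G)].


E[|E(G)|] = C(111, 2)·p = 6105 · (1/777) = 55/7.
E[α(G)] ≥ n − E[|E(G)|] = 111 − 55/7 = 722/7.
Numerically: ≈ 103.142857.
(This is only a lower bound; the true E[α(G)] may be larger.)

E[α(G)] ≥ 722/7 ≈ 103.142857.


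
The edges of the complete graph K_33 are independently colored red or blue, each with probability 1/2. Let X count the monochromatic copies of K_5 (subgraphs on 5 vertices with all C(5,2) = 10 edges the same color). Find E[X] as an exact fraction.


Let X = Σ_S X_S over the C(33, 5) = 237336 subsets S of size 5, where X_S = 1 if the K_5 on S is monochromatic.
For a fixed S, the K_5 on S has C(5, 2) = 10 edges. P[all 10 edges red] = (1/2)^10, and likewise for blue, so P[monochromatic] = 2·(1/2)^10 = 2^{1 − 10} = 1/512.
By linearity: E[X] = C(33, 5) · 2^{1 − 10} = 237336 · 1/512 = 29667/64.
Numerically: E[X] ≈ 463.5469.

E[X] = C(33,5)·2^(1−C(5,2)) = 29667/64 ≈ 463.5469.


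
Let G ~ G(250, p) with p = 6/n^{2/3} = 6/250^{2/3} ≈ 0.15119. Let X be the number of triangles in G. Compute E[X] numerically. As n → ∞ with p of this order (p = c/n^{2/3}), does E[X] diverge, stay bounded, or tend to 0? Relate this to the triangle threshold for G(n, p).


Number of potential triangles: C(250, 3) = 2573000.
Each occurs with probability p³ ≈ (0.15119)³ ≈ 3.4560000e-03.
By linearity: E[X] = C(250, 3)·p³ ≈ 2573000 · 3.4560000e-03 ≈ 8892.28800.
Since α = 2/3 < 1, p = c/n^{2/3} ≫ 1/n is above the triangle threshold p ~ 1/n. Asymptotically E[X] ~ (c³/6)·n^{3(1−α)} = (6³/6)·n^{1} → ∞; triangles are abundant w.h.p.

E[X] ≈ 8892.28800; in regime p = Θ(1/n^{2/3}) E[X] diverges (above the triangle threshold p ~ 1/n).


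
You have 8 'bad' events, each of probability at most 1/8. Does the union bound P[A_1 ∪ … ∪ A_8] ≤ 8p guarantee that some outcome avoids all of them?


Union bound: P[∪_{i=1}^{8} A_i] ≤ Σ_i P[A_i] ≤ 8·p = 8·(1/8) = 1.
Numerically: 1 ≈ 1.00000.
Is 1 < 1? NO.
Since the bound 1 is ≥ 1, the union bound is uninformative here; it does NOT by itself certify existence.

8·p = 1 ≈ 1.00000; existence NOT certified by the union bound.


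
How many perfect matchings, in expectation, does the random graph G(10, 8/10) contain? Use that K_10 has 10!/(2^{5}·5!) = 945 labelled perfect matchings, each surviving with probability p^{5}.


K_10 has 10!/(2^{5}·5!) = 945 labelled perfect matchings.
For each such perfect matching H, let X_H = 1 if all 5 edges of H are present in G. Then P[X_H = 1] = p^{5} = (4/5)^{5} = 1024/3125.
Summing the indicators: E[X] = Σ_H E[X_H] = 945 · p^{5} = 945 · 1024/3125 = 193536/625.
Numerically: E[X] ≈ 309.66.

E[X] = 945 · (4/5)^{5} = 193536/625 ≈ 309.66.


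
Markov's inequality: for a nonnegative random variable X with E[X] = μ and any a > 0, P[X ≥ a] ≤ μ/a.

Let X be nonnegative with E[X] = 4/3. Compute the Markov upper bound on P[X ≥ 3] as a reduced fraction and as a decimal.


μ = E[X] = 4/3, a = 3.
Markov: P[X ≥ 3] ≤ μ/a = (4/3)/3 = 4/9.
Numerically: ≈ 0.444.
(Since a = 3 > μ = 1.333, the bound 4/9 is < 1 and informative.)

P[X ≥ 3] ≤ 4/9 ≈ 0.444.


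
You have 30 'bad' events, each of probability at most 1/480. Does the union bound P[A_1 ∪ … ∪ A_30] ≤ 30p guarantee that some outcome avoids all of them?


Union bound: P[∪_{i=1}^{30} A_i] ≤ Σ_i P[A_i] ≤ 30·p = 30·(1/480) = 1/16.
Numerically: 1/16 ≈ 0.062500.
Is 1/16 < 1? YES.
Since P[∪ A_i] ≤ 1/16 < 1, the complement has P[∩ A_i^c] ≥ 1 − 1/16 = 15/16 > 0, so some outcome avoids every A_i.

30·p = 1/16 ≈ 0.062500; existence CERTIFIED by the union bound.


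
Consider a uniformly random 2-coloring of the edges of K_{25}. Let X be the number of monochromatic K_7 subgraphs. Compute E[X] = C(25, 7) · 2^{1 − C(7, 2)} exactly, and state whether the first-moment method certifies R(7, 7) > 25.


E[X] = C(25, 7) · 2^{1 − 21} = 480700 · 2^{−20} = 480700/1048576.
As a reduced fraction: E[X] = 120175/262144 ≈ 0.458431.
Is E[X] < 1? YES.
Since E[X] < 1, there exists a 2-coloring of K_{25} with no monochromatic K_7; hence R(7, 7) > 25.

E[X] = 120175/262144 ≈ 0.458431; E[X] < 1, so R(7, 7) > 25.


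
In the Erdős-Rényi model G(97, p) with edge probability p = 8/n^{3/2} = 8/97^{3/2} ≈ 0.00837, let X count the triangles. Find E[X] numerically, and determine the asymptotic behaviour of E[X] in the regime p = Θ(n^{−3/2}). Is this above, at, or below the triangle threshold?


Number of potential triangles: C(97, 3) = 147440.
Each occurs with probability p³ ≈ (0.00837)³ ≈ 5.87215e-07.
By linearity: E[X] = C(97, 3)·p³ ≈ 147440 · 5.87215e-07 ≈ 0.087.
Since α = 3/2 > 1, p = c/n^{3/2} = o(1/n) is below the triangle threshold p ~ 1/n. Asymptotically E[X] ~ (c³/6)·n^{3(1−α)} = (8³/6)·n^{-1.5} → 0, so by Markov's inequality G has no triangles w.h.p.

E[X] ≈ 0.087; in regime p = Θ(1/n^{3/2}) E[X] tends to 0 (below the triangle threshold p ~ 1/n).


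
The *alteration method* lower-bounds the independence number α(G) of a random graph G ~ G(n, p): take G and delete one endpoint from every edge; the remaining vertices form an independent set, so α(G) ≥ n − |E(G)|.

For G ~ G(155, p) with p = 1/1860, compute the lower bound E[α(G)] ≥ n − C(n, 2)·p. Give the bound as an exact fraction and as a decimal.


E[|E(G)|] = C(155, 2)·p = 11935 · (1/1860) = 77/12.
E[α(G)] ≥ n − E[|E(G)|] = 155 − 77/12 = 1783/12.
Numerically: ≈ 148.583.
(This is only a lower bound; the true E[α(G)] may be larger.)

E[α(G)] ≥ 1783/12 ≈ 148.583.


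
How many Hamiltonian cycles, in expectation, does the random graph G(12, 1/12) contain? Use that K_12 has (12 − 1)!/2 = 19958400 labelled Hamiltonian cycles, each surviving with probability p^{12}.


K_12 has (12 − 1)!/2 = 19958400 labelled Hamiltonian cycles.
For each such Hamiltonian cycle H, let X_H = 1 if all 12 edges of H are present in G. Then P[X_H = 1] = p^{12} = (1/12)^{12} = 1/8916100448256.
By linearity of expectation: E[X] = Σ_H E[X_H] = 19958400 · p^{12} = 19958400 · 1/8916100448256 = 1925/859963392.
Numerically: E[X] ≈ 2.2385e-06.

E[X] = 19958400 · (1/12)^{12} = 1925/859963392 ≈ 2.2385e-06.


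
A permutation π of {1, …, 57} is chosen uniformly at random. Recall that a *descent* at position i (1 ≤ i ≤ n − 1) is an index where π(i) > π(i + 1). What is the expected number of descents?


Write X = Σ X_I over i = 1, …, 56, with X_I the indicator of one descent.
There are 56 indicators.
For each fixed i, the pair (π(i), π(i+1)) is a uniformly random ordered pair of distinct values from {1, …, 57}; by symmetry P[π(i) > π(i+1)] = 1/2.
By linearity: E[X] = 56 · (1/2) = (57 − 1) · (1/2) = 28 ≈ 28.000.

E[X] = 28 = 28.000.


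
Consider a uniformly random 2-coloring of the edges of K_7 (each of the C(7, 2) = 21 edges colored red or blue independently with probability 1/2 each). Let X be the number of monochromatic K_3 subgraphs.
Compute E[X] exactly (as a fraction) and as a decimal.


Let X = Σ_S X_S over the C(7, 3) = 35 subsets S of size 3, where X_S = 1 if the K_3 on S is monochromatic.
For a fixed S, the K_3 on S has C(3, 2) = 3 edges. P[all 3 edges red] = (1/2)^3, and likewise for blue, so P[monochromatic] = 2·(1/2)^3 = 2^{1 − 3} = 1/4.
By linearity: E[X] = C(7, 3) · 2^{1 − 3} = 35 · 1/4 = 35/4.
Numerically: E[X] ≈ 8.750.

E[X] = C(7,3)·2^(1−C(3,2)) = 35/4 ≈ 8.750.


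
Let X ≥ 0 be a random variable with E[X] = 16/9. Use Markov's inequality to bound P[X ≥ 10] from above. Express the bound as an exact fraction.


μ = E[X] = 16/9, a = 10.
Markov: P[X ≥ 10] ≤ μ/a = (16/9)/10 = 8/45.
Numerically: ≈ 0.177778.
(Since a = 10 > μ = 1.777778, the bound 8/45 is < 1 and informative.)

P[X ≥ 10] ≤ 8/45 ≈ 0.177778.


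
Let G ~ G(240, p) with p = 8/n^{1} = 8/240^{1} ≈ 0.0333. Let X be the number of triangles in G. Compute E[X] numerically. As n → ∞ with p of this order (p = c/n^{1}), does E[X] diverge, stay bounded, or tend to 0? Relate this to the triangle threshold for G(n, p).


Number of potential triangles: C(240, 3) = 2275280.
Each occurs with probability p³ ≈ (0.0333)³ ≈ 3.70370e-05.
By linearity: E[X] = C(240, 3)·p³ ≈ 2275280 · 3.70370e-05 ≈ 84.270.
Here α = 1, so p = 8/n is exactly at the triangle threshold p ~ 1/n. Asymptotically E[X] → c³/6 = 8³/6 = 256/3 ≈ 85.333, a bounded constant. In this regime the triangle count is asymptotically Poisson(c³/6).

E[X] ≈ 84.270; in regime p = Θ(1/n^{1}) E[X] stays bounded (at the triangle threshold p ~ 1/n).


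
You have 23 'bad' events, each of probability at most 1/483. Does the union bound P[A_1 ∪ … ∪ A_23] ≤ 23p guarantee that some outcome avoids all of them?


Union bound: P[∪_{i=1}^{23} A_i] ≤ Σ_i P[A_i] ≤ 23·p = 23·(1/483) = 1/21.
Numerically: 1/21 ≈ 0.0476.
Is 1/21 < 1? YES.
Since P[∪ A_i] ≤ 1/21 < 1, the complement has P[∩ A_i^c] ≥ 1 − 1/21 = 20/21 > 0, so some outcome avoids every A_i.

23·p = 1/21 ≈ 0.0476; existence CERTIFIED by the union bound.


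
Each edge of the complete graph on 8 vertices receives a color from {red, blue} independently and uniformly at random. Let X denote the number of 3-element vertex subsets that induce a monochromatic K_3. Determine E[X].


Let X = Σ_S X_S over the C(8, 3) = 56 subsets S of size 3, where X_S = 1 if the K_3 on S is monochromatic.
For a fixed S, the K_3 on S has C(3, 2) = 3 edges. P[all 3 edges red] = (1/2)^3, and likewise for blue, so P[monochromatic] = 2·(1/2)^3 = 2^{1 − 3} = 1/4.
By linearity: E[X] = C(8, 3) · 2^{1 − 3} = 56 · 1/4 = 14.
Numerically: E[X] ≈ 14.000.

E[X] = C(8,3)·2^(1−C(3,2)) = 14 ≈ 14.000.


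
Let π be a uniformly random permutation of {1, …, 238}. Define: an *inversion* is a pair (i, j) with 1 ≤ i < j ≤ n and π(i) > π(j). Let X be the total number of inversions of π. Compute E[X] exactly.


Write X = Σ X_I over the C(238, 2) = 28203 pairs i < j, with X_I the indicator of one inversion.
There are 28203 indicators.
For each fixed pair i < j, the values π(i) and π(j) are two distinct elements of {1, …, 238} in uniformly random order; by symmetry P[π(i) > π(j)] = 1/2.
By linearity: E[X] = 28203 · (1/2) = C(238, 2) · (1/2) = 28203/2 = 28203/2 ≈ 14101.5000.

E[X] = 28203/2 = 14101.5000.


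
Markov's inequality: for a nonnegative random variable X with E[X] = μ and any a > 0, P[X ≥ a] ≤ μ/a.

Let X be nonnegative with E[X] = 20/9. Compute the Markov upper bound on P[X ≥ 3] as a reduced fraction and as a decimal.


μ = E[X] = 20/9, a = 3.
Markov: P[X ≥ 3] ≤ μ/a = (20/9)/3 = 20/27.
Numerically: ≈ 0.7407.
(Since a = 3 > μ = 2.2222, the bound 20/27 is < 1 and informative.)

P[X ≥ 3] ≤ 20/27 ≈ 0.7407.


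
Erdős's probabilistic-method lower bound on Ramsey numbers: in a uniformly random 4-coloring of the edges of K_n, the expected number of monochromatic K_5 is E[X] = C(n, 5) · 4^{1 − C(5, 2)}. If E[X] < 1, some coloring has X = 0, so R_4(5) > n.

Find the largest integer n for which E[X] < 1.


We need C(n, 5) · 4^{1 − 10} < 1, i.e. C(n, 5) < 4^{10 − 1} = 262144.
Check values of n near the boundary:
  n = 30: C(30, 5) = 142506; 142506 < 262144? YES
  n = 31: C(31, 5) = 169911; 169911 < 262144? YES
  n = 32: C(32, 5) = 201376; 201376 < 262144? YES
  n = 33: C(33, 5) = 237336; 237336 < 262144? YES
  n = 34: C(34, 5) = 278256; 278256 < 262144? NO
  n = 35: C(35, 5) = 324632; 324632 < 262144? NO
The largest n with C(n, 5) < 262144 is n = 33 (where E[X] = 29667/32768 ≈ 0.905). Hence R_4(5) > 33, i.e. R_4(5) ≥ 34.

Largest n = 33; hence R_4(5) > 33.


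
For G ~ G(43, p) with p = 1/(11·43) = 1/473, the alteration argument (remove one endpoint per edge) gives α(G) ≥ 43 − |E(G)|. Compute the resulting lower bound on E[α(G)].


E[|E(G)|] = C(43, 2)·p = 903 · (1/473) = 21/11.
E[α(G)] ≥ n − E[|E(G)|] = 43 − 21/11 = 452/11.
Numerically: ≈ 41.0909.
(This is only a lower bound; the true E[α(G)] may be larger.)

E[α(G)] ≥ 452/11 ≈ 41.0909.


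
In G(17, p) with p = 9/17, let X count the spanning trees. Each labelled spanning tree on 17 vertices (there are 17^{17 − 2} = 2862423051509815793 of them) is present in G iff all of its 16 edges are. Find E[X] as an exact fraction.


K_17 has 17^{17 − 2} = 2862423051509815793 labelled spanning trees.
For each such spanning tree H, let X_H = 1 if all 16 edges of H are present in G. Then P[X_H = 1] = p^{16} = (9/17)^{16} = 1853020188851841/48661191875666868481.
By linearity of expectation: E[X] = Σ_H E[X_H] = 2862423051509815793 · p^{16} = 2862423051509815793 · 1853020188851841/48661191875666868481 = 1853020188851841/17.
Numerically: E[X] ≈ 1.09001e+14.

E[X] = 2862423051509815793 · (9/17)^{16} = 1853020188851841/17 ≈ 1.09001e+14.


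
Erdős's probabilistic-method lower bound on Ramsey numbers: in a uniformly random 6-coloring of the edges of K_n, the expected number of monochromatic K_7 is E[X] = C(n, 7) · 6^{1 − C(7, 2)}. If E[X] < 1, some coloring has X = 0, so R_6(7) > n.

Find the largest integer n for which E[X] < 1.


We need C(n, 7) · 6^{1 − 21} < 1, i.e. C(n, 7) < 6^{21 − 1} = 3656158440062976.
Check values of n near the boundary:
  n = 567: C(567, 7) = 3601671315933933; 3601671315933933 < 3656158440062976? YES
  n = 568: C(568, 7) = 3646611956239704; 3646611956239704 < 3656158440062976? YES
  n = 569: C(569, 7) = 3692032389858348; 3692032389858348 < 3656158440062976? NO
The largest n with C(n, 7) < 3656158440062976 is n = 568 (where E[X] = 16882462760369/16926659444736 ≈ 0.99739). Hence R_6(7) > 568, i.e. R_6(7) ≥ 569.

Largest n = 568; hence R_6(7) > 568.


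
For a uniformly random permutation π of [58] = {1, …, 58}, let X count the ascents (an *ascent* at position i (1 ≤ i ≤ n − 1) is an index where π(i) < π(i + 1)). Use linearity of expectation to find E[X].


Write X = Σ X_I over i = 1, …, 57, with X_I the indicator of one ascent.
There are 57 indicators.
For each fixed i, the pair (π(i), π(i+1)) is a uniformly random ordered pair of distinct values from {1, …, 58}; by symmetry P[π(i) < π(i+1)] = 1/2.
By linearity: E[X] = 57 · (1/2) = (58 − 1) · (1/2) = 57/2 ≈ 28.5000.

E[X] = 57/2 = 28.5000.


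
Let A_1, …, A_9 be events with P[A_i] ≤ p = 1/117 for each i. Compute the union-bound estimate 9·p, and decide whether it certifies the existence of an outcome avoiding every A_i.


Union bound: P[∪_{i=1}^{9} A_i] ≤ Σ_i P[A_i] ≤ 9·p = 9·(1/117) = 1/13.
Numerically: 1/13 ≈ 0.076923.
Is 1/13 < 1? YES.
Since P[∪ A_i] ≤ 1/13 < 1, the complement has P[∩ A_i^c] ≥ 1 − 1/13 = 12/13 > 0, so some outcome avoids every A_i.

9·p = 1/13 ≈ 0.076923; existence CERTIFIED by the union bound.


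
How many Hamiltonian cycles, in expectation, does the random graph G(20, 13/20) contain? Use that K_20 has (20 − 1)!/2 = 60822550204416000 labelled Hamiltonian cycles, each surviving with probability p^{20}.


K_20 has (20 − 1)!/2 = 60822550204416000 labelled Hamiltonian cycles.
For each such Hamiltonian cycle H, let X_H = 1 if all 20 edges of H are present in G. Then P[X_H = 1] = p^{20} = (13/20)^{20} = 19004963774880799438801/104857600000000000000000000.
Summing the indicators: E[X] = Σ_H E[X_H] = 60822550204416000 · p^{20} = 60822550204416000 · 19004963774880799438801/104857600000000000000000000 = 282209561360057334695429506990221/25600000000000000000.
Numerically: E[X] ≈ 1.1024e+13.

E[X] = 60822550204416000 · (13/20)^{20} = 282209561360057334695429506990221/25600000000000000000 ≈ 1.1024e+13.


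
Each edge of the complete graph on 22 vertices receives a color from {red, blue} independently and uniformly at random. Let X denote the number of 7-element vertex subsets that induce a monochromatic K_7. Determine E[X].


Let X = Σ_S X_S over the C(22, 7) = 170544 subsets S of size 7, where X_S = 1 if the K_7 on S is monochromatic.
For a fixed S, the K_7 on S has C(7, 2) = 21 edges. P[all 21 edges red] = (1/2)^21, and likewise for blue, so P[monochromatic] = 2·(1/2)^21 = 2^{1 − 21} = 1/1048576.
By linearity: E[X] = C(22, 7) · 2^{1 − 21} = 170544 · 1/1048576 = 10659/65536.
Numerically: E[X] ≈ 0.162643.

E[X] = C(22,7)·2^(1−C(7,2)) = 10659/65536 ≈ 0.162643.


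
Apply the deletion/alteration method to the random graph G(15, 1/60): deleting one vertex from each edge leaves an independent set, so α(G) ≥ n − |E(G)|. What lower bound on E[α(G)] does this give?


E[|E(G)|] = C(15, 2)·p = 105 · (1/60) = 7/4.
E[α(G)] ≥ n − E[|E(G)|] = 15 − 7/4 = 53/4.
Numerically: ≈ 13.25000.
(This is only a lower bound; the true E[α(G)] may be larger.)

E[α(G)] ≥ 53/4 ≈ 13.25000.


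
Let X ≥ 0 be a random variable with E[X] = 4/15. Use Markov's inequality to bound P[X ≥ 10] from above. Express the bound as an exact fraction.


μ = E[X] = 4/15, a = 10.
Markov: P[X ≥ 10] ≤ μ/a = (4/15)/10 = 2/75.
Numerically: ≈ 0.02667.
(Since a = 10 > μ = 0.26667, the bound 2/75 is < 1 and informative.)

P[X ≥ 10] ≤ 2/75 ≈ 0.02667.


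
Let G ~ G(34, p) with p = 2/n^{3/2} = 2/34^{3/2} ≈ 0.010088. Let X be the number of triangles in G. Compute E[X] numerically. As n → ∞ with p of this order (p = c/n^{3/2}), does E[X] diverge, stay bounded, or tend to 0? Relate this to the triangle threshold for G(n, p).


Number of potential triangles: C(34, 3) = 5984.
Each occurs with probability p³ ≈ (0.010088)³ ≈ 1.0266794e-06.
By linearity: E[X] = C(34, 3)·p³ ≈ 5984 · 1.0266794e-06 ≈ 0.00614.
Since α = 3/2 > 1, p = c/n^{3/2} = o(1/n) is below the triangle threshold p ~ 1/n. Asymptotically E[X] ~ (c³/6)·n^{3(1−α)} = (2³/6)·n^{-1.5} → 0, so by Markov's inequality G has no triangles w.h.p.

E[X] ≈ 0.00614; in regime p = Θ(1/n^{3/2}) E[X] tends to 0 (below the triangle threshold p ~ 1/n).


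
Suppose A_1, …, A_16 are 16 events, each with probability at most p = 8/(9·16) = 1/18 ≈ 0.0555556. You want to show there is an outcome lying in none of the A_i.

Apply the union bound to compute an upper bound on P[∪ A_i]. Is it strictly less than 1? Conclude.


Union bound: P[∪_{i=1}^{16} A_i] ≤ Σ_i P[A_i] ≤ 16·p = 16·(1/18) = 8/9.
Numerically: 8/9 ≈ 0.8888889.
Is 8/9 < 1? YES.
Since P[∪ A_i] ≤ 8/9 < 1, the complement has P[∩ A_i^c] ≥ 1 − 8/9 = 1/9 > 0, so some outcome avoids every A_i.

16·p = 8/9 ≈ 0.8888889; existence CERTIFIED by the union bound.


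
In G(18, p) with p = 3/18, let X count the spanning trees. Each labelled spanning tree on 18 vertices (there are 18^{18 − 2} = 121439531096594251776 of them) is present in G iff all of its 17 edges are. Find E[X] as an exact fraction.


K_18 has 18^{18 − 2} = 121439531096594251776 labelled spanning trees.
For each such spanning tree H, let X_H = 1 if all 17 edges of H are present in G. Then P[X_H = 1] = p^{17} = (1/6)^{17} = 1/16926659444736.
By linearity of expectation: E[X] = Σ_H E[X_H] = 121439531096594251776 · p^{17} = 121439531096594251776 · 1/16926659444736 = 14348907/2.
Numerically: E[X] ≈ 7.174e+06.

E[X] = 121439531096594251776 · (1/6)^{17} = 14348907/2 ≈ 7.174e+06.


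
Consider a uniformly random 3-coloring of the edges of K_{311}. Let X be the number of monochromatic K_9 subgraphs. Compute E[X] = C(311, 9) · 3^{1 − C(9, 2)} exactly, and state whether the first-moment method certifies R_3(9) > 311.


E[X] = C(311, 9) · 3^{1 − 36} = 66733530156060130 · 3^{−35} = 66733530156060130/50031545098999707.
As a reduced fraction: E[X] = 66733530156060130/50031545098999707 ≈ 1.334.
Is E[X] < 1? NO.
Since E[X] ≥ 1, the first-moment bound is inconclusive at n = 311; it does NOT by itself certify R_3(9) > 311.

E[X] = 66733530156060130/50031545098999707 ≈ 1.334; E[X] ≥ 1; first-moment method inconclusive here.


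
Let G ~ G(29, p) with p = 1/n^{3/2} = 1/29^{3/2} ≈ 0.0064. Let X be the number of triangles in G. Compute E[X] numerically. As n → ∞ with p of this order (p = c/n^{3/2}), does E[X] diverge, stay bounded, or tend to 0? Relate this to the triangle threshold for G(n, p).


Number of potential triangles: C(29, 3) = 3654.
Each occurs with probability p³ ≈ (0.0064)³ ≈ 2.62548e-07.
By linearity: E[X] = C(29, 3)·p³ ≈ 3654 · 2.62548e-07 ≈ 0.001.
Since α = 3/2 > 1, p = c/n^{3/2} = o(1/n) is below the triangle threshold p ~ 1/n. Asymptotically E[X] ~ (c³/6)·n^{3(1−α)} = (1³/6)·n^{-1.5} → 0, so by Markov's inequality G has no triangles w.h.p.

E[X] ≈ 0.001; in regime p = Θ(1/n^{3/2}) E[X] tends to 0 (below the triangle threshold p ~ 1/n).


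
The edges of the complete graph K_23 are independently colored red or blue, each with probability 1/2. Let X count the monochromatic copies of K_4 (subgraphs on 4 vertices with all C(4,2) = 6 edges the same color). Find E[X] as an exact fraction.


Let X = Σ_S X_S over the C(23, 4) = 8855 subsets S of size 4, where X_S = 1 if the K_4 on S is monochromatic.
For a fixed S, the K_4 on S has C(4, 2) = 6 edges. P[all 6 edges red] = (1/2)^6, and likewise for blue, so P[monochromatic] = 2·(1/2)^6 = 2^{1 − 6} = 1/32.
Summing: E[X] = C(23, 4) · 2^{1 − 6} = 8855 · 1/32 = 8855/32.
Numerically: E[X] ≈ 276.719.

E[X] = C(23,4)·2^(1−C(4,2)) = 8855/32 ≈ 276.719.


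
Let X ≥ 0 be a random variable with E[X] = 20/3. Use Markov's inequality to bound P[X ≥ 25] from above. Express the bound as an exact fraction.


μ = E[X] = 20/3, a = 25.
Markov: P[X ≥ 25] ≤ μ/a = (20/3)/25 = 4/15.
Numerically: ≈ 0.2667.
(Since a = 25 > μ = 6.6667, the bound 4/15 is < 1 and informative.)

P[X ≥ 25] ≤ 4/15 ≈ 0.2667.


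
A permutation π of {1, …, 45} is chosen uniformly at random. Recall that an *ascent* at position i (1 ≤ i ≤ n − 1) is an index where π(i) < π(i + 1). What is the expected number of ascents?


Write X = Σ X_I over i = 1, …, 44, with X_I the indicator of one ascent.
There are 44 indicators.
For each fixed i, the pair (π(i), π(i+1)) is a uniformly random ordered pair of distinct values from {1, …, 45}; by symmetry P[π(i) < π(i+1)] = 1/2.
By linearity: E[X] = 44 · (1/2) = (45 − 1) · (1/2) = 22 ≈ 22.0000.

E[X] = 22 = 22.0000.


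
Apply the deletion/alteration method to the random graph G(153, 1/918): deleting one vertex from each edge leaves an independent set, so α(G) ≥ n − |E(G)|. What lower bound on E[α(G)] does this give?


E[|E(G)|] = C(153, 2)·p = 11628 · (1/918) = 38/3.
E[α(G)] ≥ n − E[|E(G)|] = 153 − 38/3 = 421/3.
Numerically: ≈ 140.333333.
(This is only a lower bound; the true E[α(G)] may be larger.)

E[α(G)] ≥ 421/3 ≈ 140.333333.


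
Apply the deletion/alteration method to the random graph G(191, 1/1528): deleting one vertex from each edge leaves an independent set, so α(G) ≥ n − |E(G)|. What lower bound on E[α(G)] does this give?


E[|E(G)|] = C(191, 2)·p = 18145 · (1/1528) = 95/8.
E[α(G)] ≥ n − E[|E(G)|] = 191 − 95/8 = 1433/8.
Numerically: ≈ 179.125.
(This is only a lower bound; the true E[α(G)] may be larger.)

E[α(G)] ≥ 1433/8 ≈ 179.125.


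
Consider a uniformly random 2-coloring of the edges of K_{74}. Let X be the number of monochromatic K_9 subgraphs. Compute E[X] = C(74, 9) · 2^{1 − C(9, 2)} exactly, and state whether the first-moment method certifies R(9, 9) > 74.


E[X] = C(74, 9) · 2^{1 − 36} = 110524147514 · 2^{−35} = 110524147514/34359738368.
As a reduced fraction: E[X] = 55262073757/17179869184 ≈ 3.2167.
Is E[X] < 1? NO.
Since E[X] ≥ 1, the first-moment bound is inconclusive at n = 74; it does NOT by itself certify R(9, 9) > 74.

E[X] = 55262073757/17179869184 ≈ 3.2167; E[X] ≥ 1; first-moment method inconclusive here.


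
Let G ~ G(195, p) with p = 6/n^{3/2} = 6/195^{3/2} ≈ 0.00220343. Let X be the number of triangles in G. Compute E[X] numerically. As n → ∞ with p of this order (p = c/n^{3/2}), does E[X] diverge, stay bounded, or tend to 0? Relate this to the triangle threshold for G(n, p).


Number of potential triangles: C(195, 3) = 1216865.
Each occurs with probability p³ ≈ (0.00220343)³ ≈ 1.06978868e-08.
By linearity: E[X] = C(195, 3)·p³ ≈ 1216865 · 1.06978868e-08 ≈ 0.013018.
Since α = 3/2 > 1, p = c/n^{3/2} = o(1/n) is below the triangle threshold p ~ 1/n. Asymptotically E[X] ~ (c³/6)·n^{3(1−α)} = (6³/6)·n^{-1.5} → 0, so by Markov's inequality G has no triangles w.h.p.

E[X] ≈ 0.013018; in regime p = Θ(1/n^{3/2}) E[X] tends to 0 (below the triangle threshold p ~ 1/n).


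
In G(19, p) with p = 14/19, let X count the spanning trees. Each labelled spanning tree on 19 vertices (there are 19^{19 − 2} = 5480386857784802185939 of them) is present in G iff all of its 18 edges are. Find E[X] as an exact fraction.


K_19 has 19^{19 − 2} = 5480386857784802185939 labelled spanning trees.
For each such spanning tree H, let X_H = 1 if all 18 edges of H are present in G. Then P[X_H = 1] = p^{18} = (14/19)^{18} = 426878854210636742656/104127350297911241532841.
By linearity: E[X] = Σ_H E[X_H] = 5480386857784802185939 · p^{18} = 5480386857784802185939 · 426878854210636742656/104127350297911241532841 = 426878854210636742656/19.
Numerically: E[X] ≈ 2.2467e+19.

E[X] = 5480386857784802185939 · (14/19)^{18} = 426878854210636742656/19 ≈ 2.2467e+19.
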